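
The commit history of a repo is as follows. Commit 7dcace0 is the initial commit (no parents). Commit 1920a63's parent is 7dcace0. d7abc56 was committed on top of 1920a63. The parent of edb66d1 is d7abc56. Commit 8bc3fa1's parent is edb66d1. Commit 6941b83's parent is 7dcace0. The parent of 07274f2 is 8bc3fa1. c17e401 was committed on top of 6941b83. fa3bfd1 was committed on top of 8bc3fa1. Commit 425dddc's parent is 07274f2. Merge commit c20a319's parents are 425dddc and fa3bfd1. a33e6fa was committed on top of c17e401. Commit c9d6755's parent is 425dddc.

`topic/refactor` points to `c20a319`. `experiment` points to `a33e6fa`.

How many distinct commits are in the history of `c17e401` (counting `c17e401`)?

3

Walking parent pointers from c17e401: reachable set = {6941b83, 7dcace0, c17e401}.
That is 3 commits.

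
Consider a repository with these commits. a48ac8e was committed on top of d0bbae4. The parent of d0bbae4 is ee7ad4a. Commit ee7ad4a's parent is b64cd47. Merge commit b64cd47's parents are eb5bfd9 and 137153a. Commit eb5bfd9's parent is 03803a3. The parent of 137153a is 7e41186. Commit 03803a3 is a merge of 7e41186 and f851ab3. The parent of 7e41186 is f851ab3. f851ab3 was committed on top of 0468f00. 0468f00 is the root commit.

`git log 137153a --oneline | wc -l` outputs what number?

4

Walking parent pointers from 137153a: reachable set = {0468f00, 137153a, 7e41186, f851ab3}.
That is 4 commits.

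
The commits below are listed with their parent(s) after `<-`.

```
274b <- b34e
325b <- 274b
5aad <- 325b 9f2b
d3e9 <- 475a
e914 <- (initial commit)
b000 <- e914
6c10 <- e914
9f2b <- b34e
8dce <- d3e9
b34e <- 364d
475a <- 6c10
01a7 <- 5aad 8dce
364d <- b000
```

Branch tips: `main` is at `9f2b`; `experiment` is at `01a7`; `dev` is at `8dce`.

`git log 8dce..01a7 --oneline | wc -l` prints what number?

Reachable from 01a7: {01a7, 274b, 325b, 364d, 475a, 5aad, 6c10, 8dce, 9f2b, b000, b34e, d3e9, e914}.
Reachable from 8dce: {475a, 6c10, 8dce, d3e9, e914}.
In 01a7's history but not 8dce's: {01a7, 274b, 325b, 364d, 5aad, 9f2b, b000, b34e} — 8 commits.

8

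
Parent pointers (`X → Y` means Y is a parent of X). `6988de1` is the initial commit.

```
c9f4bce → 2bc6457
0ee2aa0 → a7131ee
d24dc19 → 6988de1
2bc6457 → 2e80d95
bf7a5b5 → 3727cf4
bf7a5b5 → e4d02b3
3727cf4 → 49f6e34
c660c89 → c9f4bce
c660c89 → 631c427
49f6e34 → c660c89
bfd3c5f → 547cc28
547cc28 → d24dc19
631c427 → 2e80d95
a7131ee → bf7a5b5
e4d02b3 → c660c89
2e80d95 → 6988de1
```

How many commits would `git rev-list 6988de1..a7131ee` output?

10

Reachable from a7131ee: {2bc6457, 2e80d95, 3727cf4, 49f6e34, 631c427, 6988de1, a7131ee, bf7a5b5, c660c89, c9f4bce, e4d02b3}.
Reachable from 6988de1: {6988de1}.
In a7131ee's history but not 6988de1's: {2bc6457, 2e80d95, 3727cf4, 49f6e34, 631c427, a7131ee, bf7a5b5, c660c89, c9f4bce, e4d02b3} — 10 commits.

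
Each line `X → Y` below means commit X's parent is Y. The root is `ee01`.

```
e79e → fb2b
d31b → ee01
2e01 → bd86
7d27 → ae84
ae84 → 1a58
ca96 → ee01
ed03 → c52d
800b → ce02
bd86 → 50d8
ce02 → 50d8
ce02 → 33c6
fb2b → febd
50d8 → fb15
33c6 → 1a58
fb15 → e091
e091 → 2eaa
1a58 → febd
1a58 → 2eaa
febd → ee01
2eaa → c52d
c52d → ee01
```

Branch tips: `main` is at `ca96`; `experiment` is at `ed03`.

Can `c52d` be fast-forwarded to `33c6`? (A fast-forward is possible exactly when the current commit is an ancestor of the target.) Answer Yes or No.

Yes

A fast-forward from c52d to 33c6 is possible iff c52d is an ancestor of 33c6.
Ancestors of 33c6: {1a58, 2eaa, 33c6, c52d, ee01, febd}.
c52d is among them, so fast-forward is possible.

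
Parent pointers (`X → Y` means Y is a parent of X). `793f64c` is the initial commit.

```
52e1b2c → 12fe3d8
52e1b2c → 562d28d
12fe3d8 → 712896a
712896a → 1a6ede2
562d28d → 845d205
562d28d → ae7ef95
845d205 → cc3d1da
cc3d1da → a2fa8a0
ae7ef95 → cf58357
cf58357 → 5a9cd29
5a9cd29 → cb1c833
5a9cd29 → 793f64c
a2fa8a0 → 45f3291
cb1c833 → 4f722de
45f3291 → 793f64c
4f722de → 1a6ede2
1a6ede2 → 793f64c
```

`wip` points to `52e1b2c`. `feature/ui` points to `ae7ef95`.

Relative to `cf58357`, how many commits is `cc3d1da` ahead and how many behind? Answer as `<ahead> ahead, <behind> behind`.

3 ahead, 5 behind

Reachable from cc3d1da: {45f3291, 793f64c, a2fa8a0, cc3d1da}.
Reachable from cf58357: {1a6ede2, 4f722de, 5a9cd29, 793f64c, cb1c833, cf58357}.
Only in cc3d1da's history (ahead): {45f3291, a2fa8a0, cc3d1da} — 3.
Only in cf58357's history (behind): {1a6ede2, 4f722de, 5a9cd29, cb1c833, cf58357} — 5.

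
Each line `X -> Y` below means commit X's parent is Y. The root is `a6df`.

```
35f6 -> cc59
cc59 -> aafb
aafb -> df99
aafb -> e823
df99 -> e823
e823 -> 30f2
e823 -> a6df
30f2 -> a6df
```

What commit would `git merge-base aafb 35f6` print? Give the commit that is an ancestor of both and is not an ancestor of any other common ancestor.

Ancestors of aafb: {30f2, a6df, aafb, df99, e823}.
Ancestors of 35f6: {30f2, 35f6, a6df, aafb, cc59, df99, e823}.
Common ancestors: {30f2, a6df, aafb, df99, e823}.
Among these, aafb is not an ancestor of any other common ancestor — it is the merge base.

aafb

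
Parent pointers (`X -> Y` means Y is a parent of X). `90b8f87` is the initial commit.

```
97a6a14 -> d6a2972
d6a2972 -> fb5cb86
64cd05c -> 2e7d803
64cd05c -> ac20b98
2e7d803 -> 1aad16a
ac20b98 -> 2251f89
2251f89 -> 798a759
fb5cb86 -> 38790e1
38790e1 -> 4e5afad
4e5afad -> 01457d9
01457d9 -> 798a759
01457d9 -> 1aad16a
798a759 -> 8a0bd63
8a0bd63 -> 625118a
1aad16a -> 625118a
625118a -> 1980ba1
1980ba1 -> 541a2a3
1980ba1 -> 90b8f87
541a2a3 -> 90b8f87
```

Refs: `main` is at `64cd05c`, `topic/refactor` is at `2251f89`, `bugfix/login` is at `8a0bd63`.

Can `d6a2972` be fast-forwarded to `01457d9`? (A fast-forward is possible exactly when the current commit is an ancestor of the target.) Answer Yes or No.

A fast-forward from d6a2972 to 01457d9 is possible iff d6a2972 is an ancestor of 01457d9.
Ancestors of 01457d9: {01457d9, 1980ba1, 1aad16a, 541a2a3, 625118a, 798a759, 8a0bd63, 90b8f87}.
d6a2972 is not among them, so fast-forward is not possible.

No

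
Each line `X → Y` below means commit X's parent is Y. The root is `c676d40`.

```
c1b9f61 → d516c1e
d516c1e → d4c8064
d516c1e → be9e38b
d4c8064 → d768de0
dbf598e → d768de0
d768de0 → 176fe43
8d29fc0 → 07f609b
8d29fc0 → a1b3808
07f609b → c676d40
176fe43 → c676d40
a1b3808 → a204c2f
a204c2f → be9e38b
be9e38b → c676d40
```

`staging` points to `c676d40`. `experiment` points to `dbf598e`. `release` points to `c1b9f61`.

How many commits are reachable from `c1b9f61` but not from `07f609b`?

Reachable from c1b9f61: {176fe43, be9e38b, c1b9f61, c676d40, d4c8064, d516c1e, d768de0}.
Reachable from 07f609b: {07f609b, c676d40}.
In c1b9f61's history but not 07f609b's: {176fe43, be9e38b, c1b9f61, d4c8064, d516c1e, d768de0} — 6 commits.

6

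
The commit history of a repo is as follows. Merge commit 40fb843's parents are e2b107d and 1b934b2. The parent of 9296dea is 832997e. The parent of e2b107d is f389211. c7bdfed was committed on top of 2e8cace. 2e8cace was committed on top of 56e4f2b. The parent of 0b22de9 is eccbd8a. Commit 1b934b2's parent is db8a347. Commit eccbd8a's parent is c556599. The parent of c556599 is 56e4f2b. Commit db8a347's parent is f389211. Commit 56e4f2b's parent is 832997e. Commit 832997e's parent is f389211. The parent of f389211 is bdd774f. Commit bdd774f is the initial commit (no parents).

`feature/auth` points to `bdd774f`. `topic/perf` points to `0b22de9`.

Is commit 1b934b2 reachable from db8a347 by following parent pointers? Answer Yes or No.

No

Ancestors of db8a347: {bdd774f, db8a347, f389211}.
1b934b2 is not in that set, so it is not an ancestor of db8a347.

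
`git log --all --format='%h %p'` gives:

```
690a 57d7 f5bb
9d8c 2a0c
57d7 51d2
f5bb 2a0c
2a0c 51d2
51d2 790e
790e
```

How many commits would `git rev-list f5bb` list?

4

Walking parent pointers from f5bb: reachable set = {2a0c, 51d2, 790e, f5bb}.
That is 4 commits.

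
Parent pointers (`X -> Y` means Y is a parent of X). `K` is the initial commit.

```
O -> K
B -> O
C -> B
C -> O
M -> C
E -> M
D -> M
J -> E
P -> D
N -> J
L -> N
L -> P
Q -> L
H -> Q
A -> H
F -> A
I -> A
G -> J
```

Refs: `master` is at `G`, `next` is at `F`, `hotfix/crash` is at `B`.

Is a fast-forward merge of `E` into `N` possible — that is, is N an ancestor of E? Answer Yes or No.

No

A fast-forward from N to E is possible iff N is an ancestor of E.
Ancestors of E: {B, C, E, K, M, O}.
N is not among them, so fast-forward is not possible.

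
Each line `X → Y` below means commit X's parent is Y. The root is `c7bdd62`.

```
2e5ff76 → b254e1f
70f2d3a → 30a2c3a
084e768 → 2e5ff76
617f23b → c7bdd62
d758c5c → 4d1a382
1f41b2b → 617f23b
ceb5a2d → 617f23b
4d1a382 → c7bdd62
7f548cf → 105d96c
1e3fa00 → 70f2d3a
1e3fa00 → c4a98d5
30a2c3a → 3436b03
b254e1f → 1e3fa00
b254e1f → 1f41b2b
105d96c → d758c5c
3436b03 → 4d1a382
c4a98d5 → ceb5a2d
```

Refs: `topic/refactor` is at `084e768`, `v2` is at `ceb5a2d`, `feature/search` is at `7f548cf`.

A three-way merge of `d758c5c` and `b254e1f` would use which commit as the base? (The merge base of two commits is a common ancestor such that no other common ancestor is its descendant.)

Ancestors of d758c5c: {4d1a382, c7bdd62, d758c5c}.
Ancestors of b254e1f: {1e3fa00, 1f41b2b, 30a2c3a, 3436b03, 4d1a382, 617f23b, 70f2d3a, b254e1f, c4a98d5, c7bdd62, ceb5a2d}.
Common ancestors: {4d1a382, c7bdd62}.
Among these, 4d1a382 is not an ancestor of any other common ancestor — it is the merge base.

4d1a382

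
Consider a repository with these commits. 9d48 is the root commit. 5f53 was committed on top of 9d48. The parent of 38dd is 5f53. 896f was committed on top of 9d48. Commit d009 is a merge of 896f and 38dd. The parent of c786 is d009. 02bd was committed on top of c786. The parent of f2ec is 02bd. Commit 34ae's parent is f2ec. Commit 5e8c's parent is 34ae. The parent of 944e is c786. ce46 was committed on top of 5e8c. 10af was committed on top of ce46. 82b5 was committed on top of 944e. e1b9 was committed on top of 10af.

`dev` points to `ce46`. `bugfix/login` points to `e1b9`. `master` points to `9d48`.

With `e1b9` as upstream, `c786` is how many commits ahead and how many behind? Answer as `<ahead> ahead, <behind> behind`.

0 ahead, 7 behind

Reachable from c786: {38dd, 5f53, 896f, 9d48, c786, d009}.
Reachable from e1b9: {02bd, 10af, 34ae, 38dd, 5e8c, 5f53, 896f, 9d48, c786, ce46, d009, e1b9, f2ec}.
Only in c786's history (ahead): {} — 0.
Only in e1b9's history (behind): {02bd, 10af, 34ae, 5e8c, ce46, e1b9, f2ec} — 7.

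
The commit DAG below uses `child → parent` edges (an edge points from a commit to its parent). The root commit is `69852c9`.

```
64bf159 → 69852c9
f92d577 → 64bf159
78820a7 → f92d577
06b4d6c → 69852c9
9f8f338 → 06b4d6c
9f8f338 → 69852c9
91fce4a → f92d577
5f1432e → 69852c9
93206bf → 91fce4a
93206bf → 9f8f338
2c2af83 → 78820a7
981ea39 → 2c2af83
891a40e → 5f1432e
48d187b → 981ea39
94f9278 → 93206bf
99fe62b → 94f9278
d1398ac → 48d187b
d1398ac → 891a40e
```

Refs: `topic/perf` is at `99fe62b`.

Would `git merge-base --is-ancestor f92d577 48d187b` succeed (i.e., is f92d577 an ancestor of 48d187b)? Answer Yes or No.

Ancestors of 48d187b (commits reachable by following parents): {2c2af83, 48d187b, 64bf159, 69852c9, 78820a7, 981ea39, f92d577}.
f92d577 is in that set, so it is an ancestor of 48d187b.

Yes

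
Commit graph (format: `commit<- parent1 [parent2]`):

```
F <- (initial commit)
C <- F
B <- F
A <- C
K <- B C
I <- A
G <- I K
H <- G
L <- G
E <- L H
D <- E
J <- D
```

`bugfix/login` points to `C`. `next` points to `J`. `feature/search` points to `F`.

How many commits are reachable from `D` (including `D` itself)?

Walking parent pointers from D: reachable set = {A, B, C, D, E, F, G, H, I, K, L}.
That is 11 commits.

11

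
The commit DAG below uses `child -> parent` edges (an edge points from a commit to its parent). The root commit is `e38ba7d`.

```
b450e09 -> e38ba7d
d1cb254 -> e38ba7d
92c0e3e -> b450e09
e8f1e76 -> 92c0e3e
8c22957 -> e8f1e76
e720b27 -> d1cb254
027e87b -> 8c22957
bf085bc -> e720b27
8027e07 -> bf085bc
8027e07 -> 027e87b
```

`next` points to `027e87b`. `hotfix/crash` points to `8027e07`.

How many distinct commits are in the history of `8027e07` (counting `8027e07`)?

Walking parent pointers from 8027e07: reachable set = {027e87b, 8027e07, 8c22957, 92c0e3e, b450e09, bf085bc, d1cb254, e38ba7d, e720b27, e8f1e76}.
That is 10 commits.

10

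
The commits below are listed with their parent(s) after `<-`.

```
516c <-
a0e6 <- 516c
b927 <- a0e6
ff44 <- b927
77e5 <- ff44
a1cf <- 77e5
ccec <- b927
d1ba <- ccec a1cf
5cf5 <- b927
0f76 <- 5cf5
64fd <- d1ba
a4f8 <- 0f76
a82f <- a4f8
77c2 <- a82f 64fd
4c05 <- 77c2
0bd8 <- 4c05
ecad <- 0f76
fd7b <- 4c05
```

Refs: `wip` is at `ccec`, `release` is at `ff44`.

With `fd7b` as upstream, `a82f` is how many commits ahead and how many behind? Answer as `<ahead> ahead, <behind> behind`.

0 ahead, 9 behind

Reachable from a82f: {0f76, 516c, 5cf5, a0e6, a4f8, a82f, b927}.
Reachable from fd7b: {0f76, 4c05, 516c, 5cf5, 64fd, 77c2, 77e5, a0e6, a1cf, a4f8, a82f, b927, ccec, d1ba, fd7b, ff44}.
Only in a82f's history (ahead): {} — 0.
Only in fd7b's history (behind): {4c05, 64fd, 77c2, 77e5, a1cf, ccec, d1ba, fd7b, ff44} — 9.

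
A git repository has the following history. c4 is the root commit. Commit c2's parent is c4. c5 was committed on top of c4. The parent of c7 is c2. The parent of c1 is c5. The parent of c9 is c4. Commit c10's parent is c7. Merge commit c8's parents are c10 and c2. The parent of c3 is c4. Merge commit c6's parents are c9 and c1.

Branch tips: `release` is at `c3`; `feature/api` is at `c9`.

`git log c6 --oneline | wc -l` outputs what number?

Walking parent pointers from c6: reachable set = {c1, c4, c5, c6, c9}.
That is 5 commits.

5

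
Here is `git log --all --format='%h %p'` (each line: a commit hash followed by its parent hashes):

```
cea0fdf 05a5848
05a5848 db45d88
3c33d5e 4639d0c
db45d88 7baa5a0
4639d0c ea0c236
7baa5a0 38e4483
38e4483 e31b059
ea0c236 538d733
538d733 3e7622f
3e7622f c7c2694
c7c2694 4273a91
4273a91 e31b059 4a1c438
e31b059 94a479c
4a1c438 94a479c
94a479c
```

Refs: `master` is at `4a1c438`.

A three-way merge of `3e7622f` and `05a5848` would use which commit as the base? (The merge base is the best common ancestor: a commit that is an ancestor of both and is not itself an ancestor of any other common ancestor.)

Ancestors of 3e7622f: {3e7622f, 4273a91, 4a1c438, 94a479c, c7c2694, e31b059}.
Ancestors of 05a5848: {05a5848, 38e4483, 7baa5a0, 94a479c, db45d88, e31b059}.
Common ancestors: {94a479c, e31b059}.
Among these, e31b059 is not an ancestor of any other common ancestor — it is the merge base.

e31b059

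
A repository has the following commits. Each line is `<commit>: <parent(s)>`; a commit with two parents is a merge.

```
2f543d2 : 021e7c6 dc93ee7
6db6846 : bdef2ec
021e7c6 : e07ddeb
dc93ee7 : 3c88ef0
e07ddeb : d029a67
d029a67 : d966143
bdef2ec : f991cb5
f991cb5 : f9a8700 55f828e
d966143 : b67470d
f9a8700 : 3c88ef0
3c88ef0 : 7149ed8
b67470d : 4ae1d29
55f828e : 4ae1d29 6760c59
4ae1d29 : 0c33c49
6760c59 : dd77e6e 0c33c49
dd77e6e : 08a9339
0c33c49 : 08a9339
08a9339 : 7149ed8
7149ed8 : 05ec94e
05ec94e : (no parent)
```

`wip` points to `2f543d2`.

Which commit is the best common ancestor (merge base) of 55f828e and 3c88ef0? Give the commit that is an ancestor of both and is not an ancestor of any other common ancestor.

7149ed8

Ancestors of 55f828e: {05ec94e, 08a9339, 0c33c49, 4ae1d29, 55f828e, 6760c59, 7149ed8, dd77e6e}.
Ancestors of 3c88ef0: {05ec94e, 3c88ef0, 7149ed8}.
Common ancestors: {05ec94e, 7149ed8}.
Among these, 7149ed8 is not an ancestor of any other common ancestor — it is the merge base.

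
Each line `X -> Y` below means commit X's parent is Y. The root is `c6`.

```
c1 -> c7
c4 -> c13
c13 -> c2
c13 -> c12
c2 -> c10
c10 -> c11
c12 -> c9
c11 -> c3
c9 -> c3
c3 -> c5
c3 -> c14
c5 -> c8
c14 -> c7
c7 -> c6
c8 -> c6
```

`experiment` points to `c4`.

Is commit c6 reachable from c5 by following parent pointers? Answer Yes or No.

Ancestors of c5 (commits reachable by following parents): {c5, c6, c8}.
c6 is in that set, so it is an ancestor of c5.

Yes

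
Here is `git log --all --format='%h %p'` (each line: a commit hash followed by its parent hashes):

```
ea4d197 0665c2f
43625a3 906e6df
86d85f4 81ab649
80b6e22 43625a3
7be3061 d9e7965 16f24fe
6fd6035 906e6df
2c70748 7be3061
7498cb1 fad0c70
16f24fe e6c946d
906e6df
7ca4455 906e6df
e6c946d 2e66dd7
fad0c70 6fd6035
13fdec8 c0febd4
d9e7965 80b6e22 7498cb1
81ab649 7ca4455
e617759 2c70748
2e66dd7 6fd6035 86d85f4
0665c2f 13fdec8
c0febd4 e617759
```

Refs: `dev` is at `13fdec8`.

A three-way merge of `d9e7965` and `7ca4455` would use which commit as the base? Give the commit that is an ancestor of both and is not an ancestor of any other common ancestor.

906e6df

Ancestors of d9e7965: {43625a3, 6fd6035, 7498cb1, 80b6e22, 906e6df, d9e7965, fad0c70}.
Ancestors of 7ca4455: {7ca4455, 906e6df}.
Common ancestors: {906e6df}.
The only common ancestor is 906e6df, so it is the merge base.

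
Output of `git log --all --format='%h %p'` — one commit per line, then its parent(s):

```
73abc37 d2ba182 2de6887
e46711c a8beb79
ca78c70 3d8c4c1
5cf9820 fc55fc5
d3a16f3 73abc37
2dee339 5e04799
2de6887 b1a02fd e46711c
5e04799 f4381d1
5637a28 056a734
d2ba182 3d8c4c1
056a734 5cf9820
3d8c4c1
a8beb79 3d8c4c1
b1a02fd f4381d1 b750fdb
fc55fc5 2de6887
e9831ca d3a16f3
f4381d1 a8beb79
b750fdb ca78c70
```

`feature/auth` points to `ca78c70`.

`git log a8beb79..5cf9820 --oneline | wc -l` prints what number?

Reachable from 5cf9820: {2de6887, 3d8c4c1, 5cf9820, a8beb79, b1a02fd, b750fdb, ca78c70, e46711c, f4381d1, fc55fc5}.
Reachable from a8beb79: {3d8c4c1, a8beb79}.
In 5cf9820's history but not a8beb79's: {2de6887, 5cf9820, b1a02fd, b750fdb, ca78c70, e46711c, f4381d1, fc55fc5} — 8 commits.

8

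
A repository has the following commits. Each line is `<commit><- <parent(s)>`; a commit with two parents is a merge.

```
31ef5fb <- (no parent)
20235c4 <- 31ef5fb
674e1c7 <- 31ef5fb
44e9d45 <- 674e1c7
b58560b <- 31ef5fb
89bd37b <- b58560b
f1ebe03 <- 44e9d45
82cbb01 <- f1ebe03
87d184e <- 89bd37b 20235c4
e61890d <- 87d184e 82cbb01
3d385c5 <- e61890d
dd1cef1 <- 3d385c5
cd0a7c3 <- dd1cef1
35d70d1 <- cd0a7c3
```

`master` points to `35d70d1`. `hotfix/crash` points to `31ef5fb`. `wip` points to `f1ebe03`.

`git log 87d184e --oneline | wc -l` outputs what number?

5

Walking parent pointers from 87d184e: reachable set = {20235c4, 31ef5fb, 87d184e, 89bd37b, b58560b}.
That is 5 commits.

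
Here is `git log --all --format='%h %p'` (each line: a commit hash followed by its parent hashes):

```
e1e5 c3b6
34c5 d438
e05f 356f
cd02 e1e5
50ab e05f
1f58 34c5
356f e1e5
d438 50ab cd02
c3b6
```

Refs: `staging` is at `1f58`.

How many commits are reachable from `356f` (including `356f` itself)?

3

Walking parent pointers from 356f: reachable set = {356f, c3b6, e1e5}.
That is 3 commits.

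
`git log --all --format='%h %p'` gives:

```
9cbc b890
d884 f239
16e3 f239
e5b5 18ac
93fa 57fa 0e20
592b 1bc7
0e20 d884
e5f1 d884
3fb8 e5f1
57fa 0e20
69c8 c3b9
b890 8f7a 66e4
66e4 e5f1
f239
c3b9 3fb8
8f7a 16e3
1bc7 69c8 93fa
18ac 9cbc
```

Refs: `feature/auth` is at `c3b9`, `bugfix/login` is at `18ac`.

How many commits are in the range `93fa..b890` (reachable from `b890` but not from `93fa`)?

Reachable from b890: {16e3, 66e4, 8f7a, b890, d884, e5f1, f239}.
Reachable from 93fa: {0e20, 57fa, 93fa, d884, f239}.
In b890's history but not 93fa's: {16e3, 66e4, 8f7a, b890, e5f1} — 5 commits.

5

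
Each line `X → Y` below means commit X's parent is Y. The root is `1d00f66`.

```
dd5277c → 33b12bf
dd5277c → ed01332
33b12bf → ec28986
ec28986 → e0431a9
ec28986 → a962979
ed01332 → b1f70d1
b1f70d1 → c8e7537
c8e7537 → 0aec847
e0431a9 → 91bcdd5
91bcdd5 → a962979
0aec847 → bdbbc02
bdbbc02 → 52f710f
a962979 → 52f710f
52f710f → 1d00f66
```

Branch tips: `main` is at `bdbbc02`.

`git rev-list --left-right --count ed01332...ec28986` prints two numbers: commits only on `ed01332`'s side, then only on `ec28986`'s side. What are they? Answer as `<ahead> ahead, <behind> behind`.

Reachable from ed01332: {0aec847, 1d00f66, 52f710f, b1f70d1, bdbbc02, c8e7537, ed01332}.
Reachable from ec28986: {1d00f66, 52f710f, 91bcdd5, a962979, e0431a9, ec28986}.
Only in ed01332's history (ahead): {0aec847, b1f70d1, bdbbc02, c8e7537, ed01332} — 5.
Only in ec28986's history (behind): {91bcdd5, a962979, e0431a9, ec28986} — 4.

5 ahead, 4 behind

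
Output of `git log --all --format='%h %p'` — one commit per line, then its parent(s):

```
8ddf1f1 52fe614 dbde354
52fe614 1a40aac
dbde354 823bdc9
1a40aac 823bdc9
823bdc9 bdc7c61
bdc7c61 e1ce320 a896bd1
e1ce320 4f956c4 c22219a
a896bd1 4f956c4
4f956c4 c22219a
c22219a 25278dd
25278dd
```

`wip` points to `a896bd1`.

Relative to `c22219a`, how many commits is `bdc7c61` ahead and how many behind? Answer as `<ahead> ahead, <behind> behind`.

Reachable from bdc7c61: {25278dd, 4f956c4, a896bd1, bdc7c61, c22219a, e1ce320}.
Reachable from c22219a: {25278dd, c22219a}.
Only in bdc7c61's history (ahead): {4f956c4, a896bd1, bdc7c61, e1ce320} — 4.
Only in c22219a's history (behind): {} — 0.

4 ahead, 0 behind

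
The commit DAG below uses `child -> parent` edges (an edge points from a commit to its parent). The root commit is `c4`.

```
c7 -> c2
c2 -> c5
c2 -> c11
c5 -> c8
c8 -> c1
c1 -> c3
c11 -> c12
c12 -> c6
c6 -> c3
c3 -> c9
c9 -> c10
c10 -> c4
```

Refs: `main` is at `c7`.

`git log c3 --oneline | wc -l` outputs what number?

Walking parent pointers from c3: reachable set = {c10, c3, c4, c9}.
That is 4 commits.

4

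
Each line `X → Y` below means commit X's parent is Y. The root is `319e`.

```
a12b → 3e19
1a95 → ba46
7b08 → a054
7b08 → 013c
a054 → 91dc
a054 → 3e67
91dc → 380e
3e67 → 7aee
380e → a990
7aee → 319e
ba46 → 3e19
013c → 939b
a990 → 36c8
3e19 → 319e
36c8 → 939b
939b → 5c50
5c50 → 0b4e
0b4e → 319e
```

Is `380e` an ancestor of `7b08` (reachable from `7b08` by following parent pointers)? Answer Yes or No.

Ancestors of 7b08 (commits reachable by following parents): {013c, 0b4e, 319e, 36c8, 380e, 3e67, 5c50, 7aee, 7b08, 91dc, 939b, a054, a990}.
380e is in that set, so it is an ancestor of 7b08.

Yes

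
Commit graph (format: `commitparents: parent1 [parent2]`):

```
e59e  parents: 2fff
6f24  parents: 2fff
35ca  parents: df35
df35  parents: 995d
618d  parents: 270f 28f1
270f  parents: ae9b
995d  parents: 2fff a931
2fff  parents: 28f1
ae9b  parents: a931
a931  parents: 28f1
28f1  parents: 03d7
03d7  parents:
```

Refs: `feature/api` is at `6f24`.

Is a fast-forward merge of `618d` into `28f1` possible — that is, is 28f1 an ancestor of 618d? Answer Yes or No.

A fast-forward from 28f1 to 618d is possible iff 28f1 is an ancestor of 618d.
Ancestors of 618d: {03d7, 270f, 28f1, 618d, a931, ae9b}.
28f1 is among them, so fast-forward is possible.

Yes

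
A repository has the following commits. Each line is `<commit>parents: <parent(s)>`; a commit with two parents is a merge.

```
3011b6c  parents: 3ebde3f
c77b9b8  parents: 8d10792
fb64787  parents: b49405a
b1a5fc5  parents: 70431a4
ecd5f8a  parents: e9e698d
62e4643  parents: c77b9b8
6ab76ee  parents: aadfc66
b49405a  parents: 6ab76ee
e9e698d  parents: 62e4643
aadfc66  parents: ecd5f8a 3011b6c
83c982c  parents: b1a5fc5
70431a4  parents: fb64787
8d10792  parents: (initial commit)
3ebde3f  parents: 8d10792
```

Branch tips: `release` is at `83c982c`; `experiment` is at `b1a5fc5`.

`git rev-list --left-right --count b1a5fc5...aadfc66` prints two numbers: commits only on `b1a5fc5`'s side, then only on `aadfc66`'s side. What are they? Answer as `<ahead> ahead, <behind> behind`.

Reachable from b1a5fc5: {3011b6c, 3ebde3f, 62e4643, 6ab76ee, 70431a4, 8d10792, aadfc66, b1a5fc5, b49405a, c77b9b8, e9e698d, ecd5f8a, fb64787}.
Reachable from aadfc66: {3011b6c, 3ebde3f, 62e4643, 8d10792, aadfc66, c77b9b8, e9e698d, ecd5f8a}.
Only in b1a5fc5's history (ahead): {6ab76ee, 70431a4, b1a5fc5, b49405a, fb64787} — 5.
Only in aadfc66's history (behind): {} — 0.

5 ahead, 0 behind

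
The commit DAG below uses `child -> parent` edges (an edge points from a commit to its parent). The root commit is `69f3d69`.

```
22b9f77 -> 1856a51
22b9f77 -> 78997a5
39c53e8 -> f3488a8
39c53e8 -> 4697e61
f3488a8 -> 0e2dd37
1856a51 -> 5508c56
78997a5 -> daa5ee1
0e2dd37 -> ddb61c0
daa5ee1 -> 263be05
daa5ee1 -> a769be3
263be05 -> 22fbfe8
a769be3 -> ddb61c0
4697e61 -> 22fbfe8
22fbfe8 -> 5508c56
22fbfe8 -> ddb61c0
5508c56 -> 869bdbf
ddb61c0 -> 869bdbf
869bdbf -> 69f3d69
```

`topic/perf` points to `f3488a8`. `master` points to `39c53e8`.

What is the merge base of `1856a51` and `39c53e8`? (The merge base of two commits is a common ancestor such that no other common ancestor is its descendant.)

5508c56

Ancestors of 1856a51: {1856a51, 5508c56, 69f3d69, 869bdbf}.
Ancestors of 39c53e8: {0e2dd37, 22fbfe8, 39c53e8, 4697e61, 5508c56, 69f3d69, 869bdbf, ddb61c0, f3488a8}.
Common ancestors: {5508c56, 69f3d69, 869bdbf}.
Among these, 5508c56 is not an ancestor of any other common ancestor — it is the merge base.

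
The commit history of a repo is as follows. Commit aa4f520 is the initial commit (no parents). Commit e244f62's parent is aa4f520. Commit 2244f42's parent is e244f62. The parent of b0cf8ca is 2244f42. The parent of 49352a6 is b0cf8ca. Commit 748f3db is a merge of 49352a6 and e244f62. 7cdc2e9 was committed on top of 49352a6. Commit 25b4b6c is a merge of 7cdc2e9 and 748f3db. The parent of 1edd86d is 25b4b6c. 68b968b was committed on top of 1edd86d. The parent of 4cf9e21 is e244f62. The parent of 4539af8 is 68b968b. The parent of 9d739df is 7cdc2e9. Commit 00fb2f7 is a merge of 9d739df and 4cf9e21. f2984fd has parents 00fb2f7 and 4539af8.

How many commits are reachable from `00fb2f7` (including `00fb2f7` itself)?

9

Walking parent pointers from 00fb2f7: reachable set = {00fb2f7, 2244f42, 49352a6, 4cf9e21, 7cdc2e9, 9d739df, aa4f520, b0cf8ca, e244f62}.
That is 9 commits.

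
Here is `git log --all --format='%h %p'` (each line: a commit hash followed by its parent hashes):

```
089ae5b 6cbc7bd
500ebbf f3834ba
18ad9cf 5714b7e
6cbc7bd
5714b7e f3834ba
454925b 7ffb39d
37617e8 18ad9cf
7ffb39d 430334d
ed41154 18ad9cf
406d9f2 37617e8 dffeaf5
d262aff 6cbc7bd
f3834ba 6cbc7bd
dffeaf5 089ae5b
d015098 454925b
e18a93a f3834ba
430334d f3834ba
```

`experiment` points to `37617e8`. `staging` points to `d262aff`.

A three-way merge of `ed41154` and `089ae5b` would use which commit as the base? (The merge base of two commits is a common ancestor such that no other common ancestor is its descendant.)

Ancestors of ed41154: {18ad9cf, 5714b7e, 6cbc7bd, ed41154, f3834ba}.
Ancestors of 089ae5b: {089ae5b, 6cbc7bd}.
Common ancestors: {6cbc7bd}.
The only common ancestor is 6cbc7bd, so it is the merge base.

6cbc7bd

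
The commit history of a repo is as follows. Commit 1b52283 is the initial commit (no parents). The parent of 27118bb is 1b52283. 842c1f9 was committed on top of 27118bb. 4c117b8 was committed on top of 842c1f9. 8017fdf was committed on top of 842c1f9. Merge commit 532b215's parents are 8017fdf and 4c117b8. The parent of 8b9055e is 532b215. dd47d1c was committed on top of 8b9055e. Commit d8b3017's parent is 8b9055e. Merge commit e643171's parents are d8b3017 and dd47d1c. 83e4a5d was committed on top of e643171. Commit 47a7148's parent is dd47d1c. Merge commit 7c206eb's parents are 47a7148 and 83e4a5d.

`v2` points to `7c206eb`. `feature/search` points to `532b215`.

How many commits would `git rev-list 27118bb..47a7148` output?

Reachable from 47a7148: {1b52283, 27118bb, 47a7148, 4c117b8, 532b215, 8017fdf, 842c1f9, 8b9055e, dd47d1c}.
Reachable from 27118bb: {1b52283, 27118bb}.
In 47a7148's history but not 27118bb's: {47a7148, 4c117b8, 532b215, 8017fdf, 842c1f9, 8b9055e, dd47d1c} — 7 commits.

7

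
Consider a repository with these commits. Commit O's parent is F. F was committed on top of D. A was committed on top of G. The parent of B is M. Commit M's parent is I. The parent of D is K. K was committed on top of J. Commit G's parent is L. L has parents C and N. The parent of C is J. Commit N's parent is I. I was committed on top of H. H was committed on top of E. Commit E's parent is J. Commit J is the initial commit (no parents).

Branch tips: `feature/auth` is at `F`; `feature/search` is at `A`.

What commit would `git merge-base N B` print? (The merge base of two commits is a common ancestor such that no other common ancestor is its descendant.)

Ancestors of N: {E, H, I, J, N}.
Ancestors of B: {B, E, H, I, J, M}.
Common ancestors: {E, H, I, J}.
Among these, I is not an ancestor of any other common ancestor — it is the merge base.

I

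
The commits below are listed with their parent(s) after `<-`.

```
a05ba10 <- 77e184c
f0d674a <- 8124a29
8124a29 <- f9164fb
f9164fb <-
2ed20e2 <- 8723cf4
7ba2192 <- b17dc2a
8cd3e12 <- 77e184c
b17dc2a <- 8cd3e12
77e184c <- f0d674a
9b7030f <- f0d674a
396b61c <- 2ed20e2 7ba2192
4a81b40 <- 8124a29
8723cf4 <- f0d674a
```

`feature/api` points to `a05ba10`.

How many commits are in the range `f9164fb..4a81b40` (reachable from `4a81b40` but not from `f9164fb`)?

Reachable from 4a81b40: {4a81b40, 8124a29, f9164fb}.
Reachable from f9164fb: {f9164fb}.
In 4a81b40's history but not f9164fb's: {4a81b40, 8124a29} — 2 commits.

2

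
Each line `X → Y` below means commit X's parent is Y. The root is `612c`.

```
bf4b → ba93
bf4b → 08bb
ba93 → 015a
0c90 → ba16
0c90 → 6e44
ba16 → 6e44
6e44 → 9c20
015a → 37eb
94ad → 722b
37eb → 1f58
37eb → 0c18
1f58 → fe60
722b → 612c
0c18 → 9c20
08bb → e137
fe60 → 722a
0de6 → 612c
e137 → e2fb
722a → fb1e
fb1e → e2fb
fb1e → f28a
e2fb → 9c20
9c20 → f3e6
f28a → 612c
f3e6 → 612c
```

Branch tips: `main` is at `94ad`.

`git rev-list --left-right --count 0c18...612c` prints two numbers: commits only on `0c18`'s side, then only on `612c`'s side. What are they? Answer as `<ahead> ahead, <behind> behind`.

Reachable from 0c18: {0c18, 612c, 9c20, f3e6}.
Reachable from 612c: {612c}.
Only in 0c18's history (ahead): {0c18, 9c20, f3e6} — 3.
Only in 612c's history (behind): {} — 0.

3 ahead, 0 behind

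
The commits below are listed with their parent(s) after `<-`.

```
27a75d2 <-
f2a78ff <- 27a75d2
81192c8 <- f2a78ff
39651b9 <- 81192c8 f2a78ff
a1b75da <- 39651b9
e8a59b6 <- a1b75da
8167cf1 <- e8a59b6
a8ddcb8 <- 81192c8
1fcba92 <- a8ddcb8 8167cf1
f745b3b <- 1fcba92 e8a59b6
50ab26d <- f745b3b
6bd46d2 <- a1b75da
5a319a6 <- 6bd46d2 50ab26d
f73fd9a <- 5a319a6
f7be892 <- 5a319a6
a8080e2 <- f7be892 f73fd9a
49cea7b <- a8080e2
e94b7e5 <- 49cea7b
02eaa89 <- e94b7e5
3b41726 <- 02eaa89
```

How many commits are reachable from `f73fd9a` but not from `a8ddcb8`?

10

Reachable from f73fd9a: {1fcba92, 27a75d2, 39651b9, 50ab26d, 5a319a6, 6bd46d2, 81192c8, 8167cf1, a1b75da, a8ddcb8, e8a59b6, f2a78ff, f73fd9a, f745b3b}.
Reachable from a8ddcb8: {27a75d2, 81192c8, a8ddcb8, f2a78ff}.
In f73fd9a's history but not a8ddcb8's: {1fcba92, 39651b9, 50ab26d, 5a319a6, 6bd46d2, 8167cf1, a1b75da, e8a59b6, f73fd9a, f745b3b} — 10 commits.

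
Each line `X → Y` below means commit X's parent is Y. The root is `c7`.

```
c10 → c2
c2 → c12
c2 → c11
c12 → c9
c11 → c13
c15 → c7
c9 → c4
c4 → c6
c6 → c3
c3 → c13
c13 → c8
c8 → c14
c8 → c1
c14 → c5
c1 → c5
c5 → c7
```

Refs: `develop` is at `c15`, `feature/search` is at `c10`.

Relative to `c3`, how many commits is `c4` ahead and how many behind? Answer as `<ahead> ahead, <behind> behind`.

Reachable from c4: {c1, c13, c14, c3, c4, c5, c6, c7, c8}.
Reachable from c3: {c1, c13, c14, c3, c5, c7, c8}.
Only in c4's history (ahead): {c4, c6} — 2.
Only in c3's history (behind): {} — 0.

2 ahead, 0 behind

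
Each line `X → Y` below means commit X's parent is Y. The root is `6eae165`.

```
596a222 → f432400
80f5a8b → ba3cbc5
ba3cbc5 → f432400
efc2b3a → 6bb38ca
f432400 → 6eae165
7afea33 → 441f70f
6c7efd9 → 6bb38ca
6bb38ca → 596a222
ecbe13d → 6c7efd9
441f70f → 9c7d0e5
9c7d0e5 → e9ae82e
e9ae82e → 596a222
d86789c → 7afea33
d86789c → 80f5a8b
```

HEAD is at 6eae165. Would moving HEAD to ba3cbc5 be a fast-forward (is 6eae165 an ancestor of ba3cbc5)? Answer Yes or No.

A fast-forward from 6eae165 to ba3cbc5 is possible iff 6eae165 is an ancestor of ba3cbc5.
Ancestors of ba3cbc5: {6eae165, ba3cbc5, f432400}.
6eae165 is among them, so fast-forward is possible.

Yes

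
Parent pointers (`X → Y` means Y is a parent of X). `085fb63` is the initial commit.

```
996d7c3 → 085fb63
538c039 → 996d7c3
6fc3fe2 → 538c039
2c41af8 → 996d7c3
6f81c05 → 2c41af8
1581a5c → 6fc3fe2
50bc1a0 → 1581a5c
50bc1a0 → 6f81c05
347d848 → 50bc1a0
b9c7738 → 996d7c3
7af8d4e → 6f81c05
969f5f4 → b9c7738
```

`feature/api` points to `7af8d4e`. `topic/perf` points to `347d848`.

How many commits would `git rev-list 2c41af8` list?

3

Walking parent pointers from 2c41af8: reachable set = {085fb63, 2c41af8, 996d7c3}.
That is 3 commits.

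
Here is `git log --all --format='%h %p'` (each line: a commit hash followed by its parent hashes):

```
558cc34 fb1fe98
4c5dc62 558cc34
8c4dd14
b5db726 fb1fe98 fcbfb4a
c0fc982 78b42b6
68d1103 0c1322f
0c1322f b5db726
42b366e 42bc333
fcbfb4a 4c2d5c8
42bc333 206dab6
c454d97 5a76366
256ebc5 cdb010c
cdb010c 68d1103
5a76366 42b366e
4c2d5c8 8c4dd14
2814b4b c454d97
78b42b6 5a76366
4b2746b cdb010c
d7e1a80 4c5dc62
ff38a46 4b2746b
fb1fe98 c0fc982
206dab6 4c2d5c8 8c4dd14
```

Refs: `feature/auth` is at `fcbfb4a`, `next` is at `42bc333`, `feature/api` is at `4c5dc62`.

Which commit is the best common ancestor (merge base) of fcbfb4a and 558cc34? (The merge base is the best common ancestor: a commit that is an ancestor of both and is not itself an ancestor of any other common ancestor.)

4c2d5c8

Ancestors of fcbfb4a: {4c2d5c8, 8c4dd14, fcbfb4a}.
Ancestors of 558cc34: {206dab6, 42b366e, 42bc333, 4c2d5c8, 558cc34, 5a76366, 78b42b6, 8c4dd14, c0fc982, fb1fe98}.
Common ancestors: {4c2d5c8, 8c4dd14}.
Among these, 4c2d5c8 is not an ancestor of any other common ancestor — it is the merge base.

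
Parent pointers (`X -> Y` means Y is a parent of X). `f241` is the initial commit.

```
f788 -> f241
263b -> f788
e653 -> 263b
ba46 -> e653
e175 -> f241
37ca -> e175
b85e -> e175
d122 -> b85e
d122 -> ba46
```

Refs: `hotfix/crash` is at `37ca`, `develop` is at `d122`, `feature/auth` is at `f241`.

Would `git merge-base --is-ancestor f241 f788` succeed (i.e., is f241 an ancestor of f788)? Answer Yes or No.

Yes

Ancestors of f788 (commits reachable by following parents): {f241, f788}.
f241 is in that set, so it is an ancestor of f788.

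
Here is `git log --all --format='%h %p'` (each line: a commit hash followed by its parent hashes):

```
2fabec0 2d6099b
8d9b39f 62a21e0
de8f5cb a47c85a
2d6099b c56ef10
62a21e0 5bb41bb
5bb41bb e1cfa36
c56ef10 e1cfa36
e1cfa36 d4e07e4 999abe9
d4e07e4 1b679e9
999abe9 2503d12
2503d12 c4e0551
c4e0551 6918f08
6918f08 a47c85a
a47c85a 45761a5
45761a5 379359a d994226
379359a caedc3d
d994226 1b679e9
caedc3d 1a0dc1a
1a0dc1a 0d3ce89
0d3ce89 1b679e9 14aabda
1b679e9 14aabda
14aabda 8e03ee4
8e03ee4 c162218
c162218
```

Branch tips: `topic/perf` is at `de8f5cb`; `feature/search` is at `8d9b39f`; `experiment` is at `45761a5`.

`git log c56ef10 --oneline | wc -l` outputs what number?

Walking parent pointers from c56ef10: reachable set = {0d3ce89, 14aabda, 1a0dc1a, 1b679e9, 2503d12, 379359a, 45761a5, 6918f08, 8e03ee4, 999abe9, a47c85a, c162218, c4e0551, c56ef10, caedc3d, d4e07e4, d994226, e1cfa36}.
That is 18 commits.

18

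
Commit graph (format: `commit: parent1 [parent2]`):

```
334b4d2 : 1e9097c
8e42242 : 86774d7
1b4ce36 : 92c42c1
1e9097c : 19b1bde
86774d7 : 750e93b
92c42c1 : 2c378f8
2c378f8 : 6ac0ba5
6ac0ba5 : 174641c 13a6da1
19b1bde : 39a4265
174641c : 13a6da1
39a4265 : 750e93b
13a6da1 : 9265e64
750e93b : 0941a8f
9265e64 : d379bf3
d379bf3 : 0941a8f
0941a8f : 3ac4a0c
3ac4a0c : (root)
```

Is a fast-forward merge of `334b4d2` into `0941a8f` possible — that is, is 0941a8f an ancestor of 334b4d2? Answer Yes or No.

A fast-forward from 0941a8f to 334b4d2 is possible iff 0941a8f is an ancestor of 334b4d2.
Ancestors of 334b4d2: {0941a8f, 19b1bde, 1e9097c, 334b4d2, 39a4265, 3ac4a0c, 750e93b}.
0941a8f is among them, so fast-forward is possible.

Yes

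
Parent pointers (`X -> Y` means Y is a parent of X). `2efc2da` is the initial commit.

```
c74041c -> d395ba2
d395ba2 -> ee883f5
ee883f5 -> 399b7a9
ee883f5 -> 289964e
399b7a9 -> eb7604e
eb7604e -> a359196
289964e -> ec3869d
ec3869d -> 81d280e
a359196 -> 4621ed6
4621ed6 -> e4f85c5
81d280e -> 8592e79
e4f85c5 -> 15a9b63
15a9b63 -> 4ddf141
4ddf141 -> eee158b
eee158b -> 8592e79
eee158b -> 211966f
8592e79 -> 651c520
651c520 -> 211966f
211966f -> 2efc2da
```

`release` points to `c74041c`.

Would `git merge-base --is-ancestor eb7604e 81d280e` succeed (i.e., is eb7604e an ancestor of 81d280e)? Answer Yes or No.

Ancestors of 81d280e: {211966f, 2efc2da, 651c520, 81d280e, 8592e79}.
eb7604e is not in that set, so it is not an ancestor of 81d280e.

No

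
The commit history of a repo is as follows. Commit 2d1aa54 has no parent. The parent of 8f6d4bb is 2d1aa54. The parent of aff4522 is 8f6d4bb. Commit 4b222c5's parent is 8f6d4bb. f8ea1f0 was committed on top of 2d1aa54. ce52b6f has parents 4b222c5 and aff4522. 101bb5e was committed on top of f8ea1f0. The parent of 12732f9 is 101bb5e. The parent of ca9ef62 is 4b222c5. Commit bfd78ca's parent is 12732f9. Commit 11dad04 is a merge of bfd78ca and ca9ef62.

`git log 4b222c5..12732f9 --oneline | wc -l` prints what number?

3

Reachable from 12732f9: {101bb5e, 12732f9, 2d1aa54, f8ea1f0}.
Reachable from 4b222c5: {2d1aa54, 4b222c5, 8f6d4bb}.
In 12732f9's history but not 4b222c5's: {101bb5e, 12732f9, f8ea1f0} — 3 commits.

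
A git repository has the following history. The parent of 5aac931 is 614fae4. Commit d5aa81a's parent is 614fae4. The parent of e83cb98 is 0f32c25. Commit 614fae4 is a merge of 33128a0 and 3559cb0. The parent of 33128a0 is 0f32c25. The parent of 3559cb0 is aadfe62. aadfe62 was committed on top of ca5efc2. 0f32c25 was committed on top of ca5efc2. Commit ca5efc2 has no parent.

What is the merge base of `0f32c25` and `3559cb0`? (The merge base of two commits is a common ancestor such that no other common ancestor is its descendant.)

Ancestors of 0f32c25: {0f32c25, ca5efc2}.
Ancestors of 3559cb0: {3559cb0, aadfe62, ca5efc2}.
Common ancestors: {ca5efc2}.
The only common ancestor is ca5efc2, so it is the merge base.

ca5efc2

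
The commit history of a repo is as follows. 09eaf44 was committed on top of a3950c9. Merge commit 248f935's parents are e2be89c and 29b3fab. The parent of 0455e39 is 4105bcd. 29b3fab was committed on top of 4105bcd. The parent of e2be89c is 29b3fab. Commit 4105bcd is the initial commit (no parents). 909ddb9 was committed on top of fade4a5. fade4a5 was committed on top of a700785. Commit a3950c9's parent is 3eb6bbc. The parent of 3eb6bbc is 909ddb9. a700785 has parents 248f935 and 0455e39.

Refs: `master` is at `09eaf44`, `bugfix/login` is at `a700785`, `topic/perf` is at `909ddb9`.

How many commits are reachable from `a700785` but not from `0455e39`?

Reachable from a700785: {0455e39, 248f935, 29b3fab, 4105bcd, a700785, e2be89c}.
Reachable from 0455e39: {0455e39, 4105bcd}.
In a700785's history but not 0455e39's: {248f935, 29b3fab, a700785, e2be89c} — 4 commits.

4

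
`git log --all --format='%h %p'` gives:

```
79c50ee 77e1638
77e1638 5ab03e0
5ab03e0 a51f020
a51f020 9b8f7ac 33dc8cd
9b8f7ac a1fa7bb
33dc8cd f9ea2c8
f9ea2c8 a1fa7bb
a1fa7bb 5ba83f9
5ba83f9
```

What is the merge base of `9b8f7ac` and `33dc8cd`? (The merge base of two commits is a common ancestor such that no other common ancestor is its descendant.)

Ancestors of 9b8f7ac: {5ba83f9, 9b8f7ac, a1fa7bb}.
Ancestors of 33dc8cd: {33dc8cd, 5ba83f9, a1fa7bb, f9ea2c8}.
Common ancestors: {5ba83f9, a1fa7bb}.
Among these, a1fa7bb is not an ancestor of any other common ancestor — it is the merge base.

a1fa7bb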